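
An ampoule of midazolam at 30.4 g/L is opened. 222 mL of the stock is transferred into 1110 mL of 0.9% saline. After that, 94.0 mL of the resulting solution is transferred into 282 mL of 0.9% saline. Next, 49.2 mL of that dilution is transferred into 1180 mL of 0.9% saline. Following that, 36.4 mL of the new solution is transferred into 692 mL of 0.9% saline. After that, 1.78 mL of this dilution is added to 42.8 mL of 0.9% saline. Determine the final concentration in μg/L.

Overall dilution factor = 6 × 4 × 24.98 × 20.01 × 25.04 = 3.01 × 10⁵.
30.4 g/L / 3.01 × 10⁵ = 1.01 × 10⁻⁴ g/L = 101 μg/L.

101 μg/L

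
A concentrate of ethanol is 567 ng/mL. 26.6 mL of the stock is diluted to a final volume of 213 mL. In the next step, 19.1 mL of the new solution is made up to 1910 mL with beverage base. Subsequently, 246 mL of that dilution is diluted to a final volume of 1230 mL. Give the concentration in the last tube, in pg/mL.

142 pg/mL

Overall dilution factor = 8.008 × 100 × 5 = 4004.
567 ng/mL / 4004 = 0.142 ng/mL = 142 pg/mL.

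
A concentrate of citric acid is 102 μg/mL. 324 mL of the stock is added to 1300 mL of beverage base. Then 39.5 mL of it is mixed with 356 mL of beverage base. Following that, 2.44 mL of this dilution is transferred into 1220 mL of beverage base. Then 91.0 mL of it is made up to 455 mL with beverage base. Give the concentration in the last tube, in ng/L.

811 ng/L

Overall dilution factor = 5.012 × 10.01 × 501 × 5 = 1.26 × 10⁵.
102 μg/mL / 1.26 × 10⁵ = 8.11 × 10⁻⁴ μg/mL = 811 ng/L.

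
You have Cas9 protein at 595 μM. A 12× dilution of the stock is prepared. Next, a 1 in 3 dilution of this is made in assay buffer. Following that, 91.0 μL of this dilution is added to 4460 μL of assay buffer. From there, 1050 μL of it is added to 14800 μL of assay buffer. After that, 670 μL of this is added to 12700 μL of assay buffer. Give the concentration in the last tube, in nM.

1.10 nM

Overall dilution factor = 12 × 3 × 50.01 × 15.10 × 19.96 = 5.42 × 10⁵.
595 μM / 5.42 × 10⁵ = 1.10 × 10⁻³ μM = 1.10 nM.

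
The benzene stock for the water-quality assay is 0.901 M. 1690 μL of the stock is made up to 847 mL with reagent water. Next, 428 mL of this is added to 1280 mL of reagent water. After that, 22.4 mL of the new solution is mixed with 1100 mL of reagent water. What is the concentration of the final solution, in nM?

Overall dilution factor = 501.2 × 3.991 × 50.11 = 1.00 × 10⁵.
0.901 M / 1.00 × 10⁵ = 8.99 × 10⁻⁶ M = 8990 nM.

8990 nM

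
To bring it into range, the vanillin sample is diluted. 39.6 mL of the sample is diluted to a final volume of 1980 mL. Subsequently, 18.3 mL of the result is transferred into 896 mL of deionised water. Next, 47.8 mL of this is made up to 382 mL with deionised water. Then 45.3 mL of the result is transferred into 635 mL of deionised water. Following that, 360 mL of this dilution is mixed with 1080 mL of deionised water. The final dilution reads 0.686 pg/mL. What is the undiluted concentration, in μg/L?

823 μg/L

Overall dilution factor = 50 × 49.96 × 7.992 × 15.02 × 4 = 1.20 × 10⁶.
Original = 0.686 pg/mL × 1.20 × 10⁶ = 8.23 × 10⁵ pg/mL = 823 μg/L.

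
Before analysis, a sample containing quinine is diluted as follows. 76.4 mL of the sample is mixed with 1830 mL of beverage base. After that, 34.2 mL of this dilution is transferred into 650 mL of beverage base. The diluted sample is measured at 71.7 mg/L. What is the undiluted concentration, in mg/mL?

Overall dilution factor = 24.95 × 20.01 = 499.
Original = 71.7 mg/L × 499 = 3.58 × 10⁴ mg/L = 35.8 mg/mL.

35.8 mg/mL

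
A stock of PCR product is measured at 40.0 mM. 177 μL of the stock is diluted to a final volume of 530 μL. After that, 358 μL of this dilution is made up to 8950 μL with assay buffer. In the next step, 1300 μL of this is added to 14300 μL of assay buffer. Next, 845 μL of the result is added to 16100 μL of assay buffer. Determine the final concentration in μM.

2.22 μM

Overall dilution factor = 2.994 × 25 × 12 × 20.05 = 1.80 × 10⁴.
40.0 mM / 1.80 × 10⁴ = 2.22 × 10⁻³ mM = 2.22 μM.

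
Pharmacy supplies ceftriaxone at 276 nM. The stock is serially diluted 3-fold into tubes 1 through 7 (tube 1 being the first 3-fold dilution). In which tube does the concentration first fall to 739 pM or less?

tube 6

Tube n has concentration 276 nM / 3ⁿ.
Need 3ⁿ ≥ 276 nM / 739 pM = 373, so n ≥ 5.39.
First such tube: n = 6.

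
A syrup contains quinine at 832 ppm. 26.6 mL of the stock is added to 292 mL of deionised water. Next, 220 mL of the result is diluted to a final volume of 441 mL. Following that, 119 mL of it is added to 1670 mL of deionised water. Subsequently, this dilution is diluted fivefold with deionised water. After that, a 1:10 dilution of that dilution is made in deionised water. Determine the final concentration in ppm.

0.0461 ppm

Overall dilution factor = 11.98 × 2.005 × 15.03 × 5 × 10 = 1.80 × 10⁴.
832 ppm / 1.80 × 10⁴ = 0.0461 ppm.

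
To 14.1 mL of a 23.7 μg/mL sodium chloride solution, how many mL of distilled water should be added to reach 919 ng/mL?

919 ng/mL = 0.919 μg/mL.
V₂ = C₁V₁/C₂ = 23.7 × 14.1 / 0.919 = 364 mL.
Diluent to add = V₂ − V₁ = 364 − 14.1 = 350 mL.

350 mL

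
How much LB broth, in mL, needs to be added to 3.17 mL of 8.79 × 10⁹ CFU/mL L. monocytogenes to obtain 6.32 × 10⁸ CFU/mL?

40.9 mL

V₂ = C₁V₁/C₂ = 8.79 × 10⁹ × 3.17 / 6.32 × 10⁸ = 44.1 mL.
Diluent to add = V₂ − V₁ = 44.1 − 3.17 = 40.9 mL.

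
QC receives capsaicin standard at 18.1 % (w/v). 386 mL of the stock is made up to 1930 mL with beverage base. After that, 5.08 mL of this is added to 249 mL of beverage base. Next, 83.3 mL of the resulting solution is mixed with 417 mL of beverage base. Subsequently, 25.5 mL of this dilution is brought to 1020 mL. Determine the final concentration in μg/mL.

Overall dilution factor = 5 × 50.02 × 6.006 × 40 = 6.01 × 10⁴.
18.1 % (w/v) / 6.01 × 10⁴ = 3.01 × 10⁻⁴ % (w/v) = 3.01 μg/mL.

3.01 μg/mL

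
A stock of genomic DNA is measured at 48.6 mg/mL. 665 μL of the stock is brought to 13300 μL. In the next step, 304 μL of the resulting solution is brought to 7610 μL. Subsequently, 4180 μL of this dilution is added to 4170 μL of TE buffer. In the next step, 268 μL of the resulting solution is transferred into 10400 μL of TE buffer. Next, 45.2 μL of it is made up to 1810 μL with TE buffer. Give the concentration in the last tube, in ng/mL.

Overall dilution factor = 20 × 25.03 × 1.998 × 39.81 × 40.04 = 1.59 × 10⁶.
48.6 mg/mL / 1.59 × 10⁶ = 3.05 × 10⁻⁵ mg/mL = 30.5 ng/mL.

30.5 ng/mL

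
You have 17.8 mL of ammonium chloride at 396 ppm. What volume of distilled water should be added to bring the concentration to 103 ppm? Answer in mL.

V₂ = C₁V₁/C₂ = 396 × 17.8 / 103 = 68.4 mL.
Diluent to add = V₂ − V₁ = 68.4 − 17.8 = 50.6 mL.

50.6 mL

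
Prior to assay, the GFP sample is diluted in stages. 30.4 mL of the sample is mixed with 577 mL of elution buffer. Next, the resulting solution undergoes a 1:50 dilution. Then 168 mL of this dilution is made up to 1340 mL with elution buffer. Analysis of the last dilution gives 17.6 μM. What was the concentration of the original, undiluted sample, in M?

0.140 M

Overall dilution factor = 19.98 × 50 × 7.976 = 7968.
Original = 17.6 μM × 7968 = 1.40 × 10⁵ μM = 0.140 M.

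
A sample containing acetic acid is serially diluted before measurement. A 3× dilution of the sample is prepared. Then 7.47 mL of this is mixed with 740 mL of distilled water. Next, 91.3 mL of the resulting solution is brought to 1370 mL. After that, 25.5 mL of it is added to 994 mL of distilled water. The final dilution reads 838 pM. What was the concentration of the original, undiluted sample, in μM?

151 μM

Overall dilution factor = 3 × 100.1 × 15.01 × 39.98 = 1.80 × 10⁵.
Original = 838 pM × 1.80 × 10⁵ = 1.51 × 10⁸ pM = 151 μM.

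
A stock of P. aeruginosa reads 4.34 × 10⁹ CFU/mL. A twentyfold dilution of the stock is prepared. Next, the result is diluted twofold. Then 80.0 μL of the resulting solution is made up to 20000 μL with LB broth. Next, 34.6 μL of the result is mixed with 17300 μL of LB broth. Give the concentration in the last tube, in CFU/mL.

Overall dilution factor = 20 × 2 × 250 × 501 = 5.01 × 10⁶.
4.34 × 10⁹ CFU/mL / 5.01 × 10⁶ = 866 CFU/mL.

866 CFU/mL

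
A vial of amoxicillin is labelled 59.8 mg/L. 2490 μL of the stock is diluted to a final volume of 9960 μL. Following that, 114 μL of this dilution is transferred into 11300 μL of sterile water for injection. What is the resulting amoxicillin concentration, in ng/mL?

Overall dilution factor = 4 × 100.1 = 400.
59.8 mg/L / 400 = 0.149 mg/L = 149 ng/mL.

149 ng/mL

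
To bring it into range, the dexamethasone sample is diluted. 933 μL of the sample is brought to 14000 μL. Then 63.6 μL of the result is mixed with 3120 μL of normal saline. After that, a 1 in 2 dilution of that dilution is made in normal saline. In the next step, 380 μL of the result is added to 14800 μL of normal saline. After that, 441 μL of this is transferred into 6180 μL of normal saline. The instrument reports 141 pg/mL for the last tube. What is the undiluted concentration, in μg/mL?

Overall dilution factor = 15.01 × 50.06 × 2 × 39.95 × 15.01 = 9.01 × 10⁵.
Original = 141 pg/mL × 9.01 × 10⁵ = 1.27 × 10⁸ pg/mL = 127 μg/mL.

127 μg/mL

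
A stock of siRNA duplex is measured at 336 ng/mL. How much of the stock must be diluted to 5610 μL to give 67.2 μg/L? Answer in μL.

67.2 μg/L = 67.2 ng/mL.
V₁ = C₂V₂/C₁ = 67.2 × 5610 / 336 = 1122 μL.

1120 μL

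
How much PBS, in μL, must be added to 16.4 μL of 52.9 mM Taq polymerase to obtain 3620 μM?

3620 μM = 3.62 mM.
V₂ = C₁V₁/C₂ = 52.9 × 16.4 / 3.62 = 240 μL.
Diluent to add = V₂ − V₁ = 240 − 16.4 = 223 μL.

223 μL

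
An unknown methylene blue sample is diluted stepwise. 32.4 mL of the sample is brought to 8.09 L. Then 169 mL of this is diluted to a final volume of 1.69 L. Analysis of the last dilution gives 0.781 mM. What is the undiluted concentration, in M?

Overall dilution factor = 249.7 × 10 = 2497.
Original = 0.781 mM × 2497 = 1950 mM = 1.95 M.

1.95 M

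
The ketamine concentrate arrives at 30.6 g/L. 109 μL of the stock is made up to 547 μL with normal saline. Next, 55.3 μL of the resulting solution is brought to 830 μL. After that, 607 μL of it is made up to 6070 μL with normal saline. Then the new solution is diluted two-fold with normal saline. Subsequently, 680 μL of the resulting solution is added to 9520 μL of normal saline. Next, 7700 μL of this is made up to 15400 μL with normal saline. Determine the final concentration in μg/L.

677 μg/L

Overall dilution factor = 5.018 × 15.01 × 10 × 2 × 15 × 2 = 4.52 × 10⁴.
30.6 g/L / 4.52 × 10⁴ = 6.77 × 10⁻⁴ g/L = 677 μg/L.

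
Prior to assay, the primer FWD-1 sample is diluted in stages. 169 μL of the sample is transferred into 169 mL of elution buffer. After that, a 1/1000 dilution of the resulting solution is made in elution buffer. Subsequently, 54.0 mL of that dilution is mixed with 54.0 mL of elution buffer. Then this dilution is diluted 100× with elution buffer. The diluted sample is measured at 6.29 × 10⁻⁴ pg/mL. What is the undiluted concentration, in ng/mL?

Overall dilution factor = 1001 × 1000 × 2 × 100 = 2.00 × 10⁸.
Original = 6.29 × 10⁻⁴ pg/mL × 2.00 × 10⁸ = 1.26 × 10⁵ pg/mL = 126 ng/mL.

126 ng/mL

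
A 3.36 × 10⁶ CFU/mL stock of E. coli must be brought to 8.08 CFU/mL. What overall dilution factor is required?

Factor = C₀/C_target = 3.36 × 10⁶ CFU/mL / 8.08 CFU/mL = 4.16 × 10⁵.

4.16 × 10⁵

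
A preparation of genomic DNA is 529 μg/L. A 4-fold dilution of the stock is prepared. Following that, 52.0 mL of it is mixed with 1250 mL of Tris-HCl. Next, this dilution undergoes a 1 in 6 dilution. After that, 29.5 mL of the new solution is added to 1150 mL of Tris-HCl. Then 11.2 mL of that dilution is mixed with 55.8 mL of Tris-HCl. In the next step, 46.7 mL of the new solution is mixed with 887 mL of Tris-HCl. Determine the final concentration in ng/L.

Overall dilution factor = 4 × 25.04 × 6 × 39.98 × 5.982 × 19.99 = 2.87 × 10⁶.
529 μg/L / 2.87 × 10⁶ = 1.84 × 10⁻⁴ μg/L = 0.184 ng/L.

0.184 ng/L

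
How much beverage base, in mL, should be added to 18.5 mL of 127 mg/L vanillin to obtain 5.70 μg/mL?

394 mL

5.70 μg/mL = 5.70 mg/L.
V₂ = C₁V₁/C₂ = 127 × 18.5 / 5.70 = 412 mL.
Diluent to add = V₂ − V₁ = 412 − 18.5 = 394 mL.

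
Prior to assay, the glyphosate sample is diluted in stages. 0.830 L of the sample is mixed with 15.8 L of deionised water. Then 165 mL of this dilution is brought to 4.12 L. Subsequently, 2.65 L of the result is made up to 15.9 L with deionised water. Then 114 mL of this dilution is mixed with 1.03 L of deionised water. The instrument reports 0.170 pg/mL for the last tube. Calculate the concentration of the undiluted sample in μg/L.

5.12 μg/L

Overall dilution factor = 20.04 × 24.97 × 6 × 10.04 = 3.01 × 10⁴.
Original = 0.170 pg/mL × 3.01 × 10⁴ = 5121 pg/mL = 5.12 μg/L.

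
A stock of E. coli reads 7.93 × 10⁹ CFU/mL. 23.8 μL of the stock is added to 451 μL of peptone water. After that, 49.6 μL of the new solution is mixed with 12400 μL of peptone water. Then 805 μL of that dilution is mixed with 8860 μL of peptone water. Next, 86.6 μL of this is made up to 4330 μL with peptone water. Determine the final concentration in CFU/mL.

2640 CFU/mL

Overall dilution factor = 19.95 × 251 × 12.01 × 50 = 3.01 × 10⁶.
7.93 × 10⁹ CFU/mL / 3.01 × 10⁶ = 2640 CFU/mL.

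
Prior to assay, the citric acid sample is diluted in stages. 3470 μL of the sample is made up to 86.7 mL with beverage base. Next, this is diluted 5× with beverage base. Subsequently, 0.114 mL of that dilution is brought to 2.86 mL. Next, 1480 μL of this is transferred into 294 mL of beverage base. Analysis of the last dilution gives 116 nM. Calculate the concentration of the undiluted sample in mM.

Overall dilution factor = 24.99 × 5 × 25.09 × 199.6 = 6.26 × 10⁵.
Original = 116 nM × 6.26 × 10⁵ = 7.26 × 10⁷ nM = 72.6 mM.

72.6 mM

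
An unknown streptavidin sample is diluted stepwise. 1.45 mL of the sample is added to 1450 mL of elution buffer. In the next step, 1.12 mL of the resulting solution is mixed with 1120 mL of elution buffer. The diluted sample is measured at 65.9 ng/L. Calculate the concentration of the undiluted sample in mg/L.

Overall dilution factor = 1001 × 1001 = 1.00 × 10⁶.
Original = 65.9 ng/L × 1.00 × 10⁶ = 6.60 × 10⁷ ng/L = 66.0 mg/L.

66.0 mg/L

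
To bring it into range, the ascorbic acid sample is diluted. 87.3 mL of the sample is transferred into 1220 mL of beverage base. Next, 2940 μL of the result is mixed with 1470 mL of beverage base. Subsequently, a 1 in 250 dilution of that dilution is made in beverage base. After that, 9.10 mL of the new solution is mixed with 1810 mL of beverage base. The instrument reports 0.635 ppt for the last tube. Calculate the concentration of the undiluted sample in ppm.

Overall dilution factor = 14.97 × 501 × 250 × 199.9 = 3.75 × 10⁸.
Original = 0.635 ppt × 3.75 × 10⁸ = 2.38 × 10⁸ ppt = 238 ppm.

238 ppm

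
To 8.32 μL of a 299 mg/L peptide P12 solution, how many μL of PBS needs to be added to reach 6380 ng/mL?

382 μL

6380 ng/mL = 6.38 mg/L.
V₂ = C₁V₁/C₂ = 299 × 8.32 / 6.38 = 390 μL.
Diluent to add = V₂ − V₁ = 390 − 8.32 = 382 μL.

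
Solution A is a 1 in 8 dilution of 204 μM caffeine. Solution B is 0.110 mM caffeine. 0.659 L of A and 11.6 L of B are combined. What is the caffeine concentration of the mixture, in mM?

C_A = 204 μM / 8 = 25.5 μM.
C_B = 0.110 mM = 110 μM.
C_mix = (C_A·V_A + C_B·V_B)/(V_A + V_B) = (25.5×0.659 + 110×11.6) / 12.26 = 105 μM = 0.105 mM.

0.105 mM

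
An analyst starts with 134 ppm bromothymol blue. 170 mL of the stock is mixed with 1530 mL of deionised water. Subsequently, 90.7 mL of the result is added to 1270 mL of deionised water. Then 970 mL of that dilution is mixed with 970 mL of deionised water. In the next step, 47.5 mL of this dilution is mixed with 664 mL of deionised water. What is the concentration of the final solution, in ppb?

29.8 ppb

Overall dilution factor = 10 × 15.00 × 2 × 14.98 = 4494.
134 ppm / 4494 = 0.0298 ppm = 29.8 ppb.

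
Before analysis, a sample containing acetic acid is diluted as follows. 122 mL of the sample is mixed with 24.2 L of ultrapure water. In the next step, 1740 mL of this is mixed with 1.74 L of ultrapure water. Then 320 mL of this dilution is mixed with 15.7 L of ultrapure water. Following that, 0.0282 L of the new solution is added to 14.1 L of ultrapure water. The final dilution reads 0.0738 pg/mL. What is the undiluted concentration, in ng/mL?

738 ng/mL

Overall dilution factor = 199.4 × 2 × 50.06 × 501 = 1.00 × 10⁷.
Original = 0.0738 pg/mL × 1.00 × 10⁷ = 7.38 × 10⁵ pg/mL = 738 ng/mL.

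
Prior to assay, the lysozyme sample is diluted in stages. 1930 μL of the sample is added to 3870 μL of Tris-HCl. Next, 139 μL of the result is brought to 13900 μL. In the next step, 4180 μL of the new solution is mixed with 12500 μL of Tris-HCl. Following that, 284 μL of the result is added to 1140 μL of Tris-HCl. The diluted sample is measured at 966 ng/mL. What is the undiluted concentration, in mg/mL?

5.81 mg/mL

Overall dilution factor = 3.005 × 100 × 3.990 × 5.014 = 6013.
Original = 966 ng/mL × 6013 = 5.81 × 10⁶ ng/mL = 5.81 mg/mL.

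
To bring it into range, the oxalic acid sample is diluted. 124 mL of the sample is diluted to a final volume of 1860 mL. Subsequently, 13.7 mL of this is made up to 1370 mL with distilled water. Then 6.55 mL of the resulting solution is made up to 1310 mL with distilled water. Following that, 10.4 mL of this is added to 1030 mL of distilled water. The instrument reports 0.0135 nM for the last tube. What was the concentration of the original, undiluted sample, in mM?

0.405 mM

Overall dilution factor = 15 × 100 × 200 × 100.0 = 3.00 × 10⁷.
Original = 0.0135 nM × 3.00 × 10⁷ = 4.05 × 10⁵ nM = 0.405 mM.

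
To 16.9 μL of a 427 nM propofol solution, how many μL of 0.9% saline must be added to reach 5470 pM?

1300 μL

5470 pM = 5.47 nM.
V₂ = C₁V₁/C₂ = 427 × 16.9 / 5.47 = 1319 μL.
Diluent to add = V₂ − V₁ = 1319 − 16.9 = 1300 μL.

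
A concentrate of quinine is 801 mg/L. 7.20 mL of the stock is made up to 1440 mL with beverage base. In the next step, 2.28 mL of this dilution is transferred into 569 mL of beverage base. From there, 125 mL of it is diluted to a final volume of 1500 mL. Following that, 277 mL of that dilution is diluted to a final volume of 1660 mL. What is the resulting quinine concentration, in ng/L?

Overall dilution factor = 200 × 250.6 × 12 × 5.993 = 3.60 × 10⁶.
801 mg/L / 3.60 × 10⁶ = 2.22 × 10⁻⁴ mg/L = 222 ng/L.

222 ng/L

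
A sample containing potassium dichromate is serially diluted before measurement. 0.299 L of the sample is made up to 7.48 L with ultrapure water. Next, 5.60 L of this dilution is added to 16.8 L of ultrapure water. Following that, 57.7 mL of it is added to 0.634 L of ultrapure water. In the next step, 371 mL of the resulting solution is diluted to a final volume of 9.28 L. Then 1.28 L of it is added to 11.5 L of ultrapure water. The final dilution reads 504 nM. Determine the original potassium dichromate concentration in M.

0.151 M

Overall dilution factor = 25.02 × 4 × 11.99 × 25.01 × 9.984 = 3.00 × 10⁵.
Original = 504 nM × 3.00 × 10⁵ = 1.51 × 10⁸ nM = 0.151 M.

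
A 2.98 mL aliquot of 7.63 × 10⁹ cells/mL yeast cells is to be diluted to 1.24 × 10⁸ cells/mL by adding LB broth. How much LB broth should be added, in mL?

V₂ = C₁V₁/C₂ = 7.63 × 10⁹ × 2.98 / 1.24 × 10⁸ = 183 mL.
Diluent to add = V₂ − V₁ = 183 − 2.98 = 180 mL.

180 mL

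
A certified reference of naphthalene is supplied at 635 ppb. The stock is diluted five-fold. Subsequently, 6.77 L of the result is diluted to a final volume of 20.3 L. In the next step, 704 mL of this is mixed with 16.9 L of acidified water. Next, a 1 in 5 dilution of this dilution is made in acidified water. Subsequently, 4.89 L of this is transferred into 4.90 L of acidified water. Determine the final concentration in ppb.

0.169 ppb

Overall dilution factor = 5 × 2.999 × 25.01 × 5 × 2.002 = 3753.
635 ppb / 3753 = 0.169 ppb.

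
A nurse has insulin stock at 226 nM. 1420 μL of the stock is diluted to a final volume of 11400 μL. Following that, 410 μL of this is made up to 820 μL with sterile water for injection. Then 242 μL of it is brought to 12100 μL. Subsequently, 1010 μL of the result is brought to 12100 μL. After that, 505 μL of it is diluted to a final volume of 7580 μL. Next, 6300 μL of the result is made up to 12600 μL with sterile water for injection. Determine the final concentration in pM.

0.783 pM

Overall dilution factor = 8.028 × 2 × 50 × 11.98 × 15.01 × 2 = 2.89 × 10⁵.
226 nM / 2.89 × 10⁵ = 7.83 × 10⁻⁴ nM = 0.783 pM.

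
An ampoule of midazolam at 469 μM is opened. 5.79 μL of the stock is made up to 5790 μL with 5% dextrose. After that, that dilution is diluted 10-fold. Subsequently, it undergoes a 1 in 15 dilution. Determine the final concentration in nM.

Overall dilution factor = 1000 × 10 × 15 = 1.50 × 10⁵.
469 μM / 1.50 × 10⁵ = 3.13 × 10⁻³ μM = 3.13 nM.

3.13 nM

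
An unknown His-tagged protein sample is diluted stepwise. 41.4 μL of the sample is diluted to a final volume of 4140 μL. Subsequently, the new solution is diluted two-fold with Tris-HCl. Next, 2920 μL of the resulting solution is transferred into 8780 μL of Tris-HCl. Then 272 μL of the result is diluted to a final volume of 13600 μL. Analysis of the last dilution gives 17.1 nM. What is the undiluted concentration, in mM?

Overall dilution factor = 100 × 2 × 4.007 × 50 = 4.01 × 10⁴.
Original = 17.1 nM × 4.01 × 10⁴ = 6.85 × 10⁵ nM = 0.685 mM.

0.685 mM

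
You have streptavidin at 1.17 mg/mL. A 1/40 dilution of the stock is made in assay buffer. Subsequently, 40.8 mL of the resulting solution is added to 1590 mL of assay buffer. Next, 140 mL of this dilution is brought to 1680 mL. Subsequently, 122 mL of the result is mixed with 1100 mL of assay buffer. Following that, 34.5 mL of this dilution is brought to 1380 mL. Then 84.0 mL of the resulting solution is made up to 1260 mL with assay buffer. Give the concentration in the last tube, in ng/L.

10.1 ng/L

Overall dilution factor = 40 × 39.97 × 12 × 10.02 × 40 × 15 = 1.15 × 10⁸.
1.17 mg/mL / 1.15 × 10⁸ = 1.01 × 10⁻⁸ mg/mL = 10.1 ng/L.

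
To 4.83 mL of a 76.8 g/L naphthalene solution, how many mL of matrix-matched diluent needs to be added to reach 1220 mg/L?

1220 mg/L = 1.22 g/L.
V₂ = C₁V₁/C₂ = 76.8 × 4.83 / 1.22 = 304 mL.
Diluent to add = V₂ − V₁ = 304 − 4.83 = 299 mL.

299 mL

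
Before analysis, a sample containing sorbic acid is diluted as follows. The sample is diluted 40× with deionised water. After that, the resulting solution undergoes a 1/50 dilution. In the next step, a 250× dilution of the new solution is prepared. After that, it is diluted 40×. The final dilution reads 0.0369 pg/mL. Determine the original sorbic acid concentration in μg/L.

Overall dilution factor = 40 × 50 × 250 × 40 = 2.00 × 10⁷.
Original = 0.0369 pg/mL × 2.00 × 10⁷ = 7.38 × 10⁵ pg/mL = 738 μg/L.

738 μg/L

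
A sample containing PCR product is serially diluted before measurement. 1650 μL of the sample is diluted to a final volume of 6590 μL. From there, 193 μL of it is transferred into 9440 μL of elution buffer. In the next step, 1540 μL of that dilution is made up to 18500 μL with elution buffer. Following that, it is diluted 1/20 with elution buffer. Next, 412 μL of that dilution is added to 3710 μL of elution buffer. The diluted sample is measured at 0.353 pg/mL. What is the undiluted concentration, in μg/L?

169 μg/L

Overall dilution factor = 3.994 × 49.91 × 12.01 × 20 × 10.00 = 4.79 × 10⁵.
Original = 0.353 pg/mL × 4.79 × 10⁵ = 1.69 × 10⁵ pg/mL = 169 μg/L.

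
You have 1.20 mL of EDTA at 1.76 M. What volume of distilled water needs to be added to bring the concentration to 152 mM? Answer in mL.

12.7 mL

152 mM = 0.152 M.
V₂ = C₁V₁/C₂ = 1.76 × 1.20 / 0.152 = 13.9 mL.
Diluent to add = V₂ − V₁ = 13.9 − 1.20 = 12.7 mL.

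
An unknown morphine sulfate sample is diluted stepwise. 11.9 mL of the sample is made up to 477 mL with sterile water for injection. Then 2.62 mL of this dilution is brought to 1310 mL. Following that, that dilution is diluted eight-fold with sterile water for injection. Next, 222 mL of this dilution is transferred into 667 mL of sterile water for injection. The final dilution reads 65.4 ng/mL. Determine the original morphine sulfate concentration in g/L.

42.0 g/L

Overall dilution factor = 40.08 × 500 × 8 × 4.005 = 6.42 × 10⁵.
Original = 65.4 ng/mL × 6.42 × 10⁵ = 4.20 × 10⁷ ng/mL = 42.0 g/L.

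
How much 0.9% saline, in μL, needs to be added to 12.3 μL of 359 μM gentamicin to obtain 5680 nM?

5680 nM = 5.68 μM.
V₂ = C₁V₁/C₂ = 359 × 12.3 / 5.68 = 777 μL.
Diluent to add = V₂ − V₁ = 777 − 12.3 = 765 μL.

765 μL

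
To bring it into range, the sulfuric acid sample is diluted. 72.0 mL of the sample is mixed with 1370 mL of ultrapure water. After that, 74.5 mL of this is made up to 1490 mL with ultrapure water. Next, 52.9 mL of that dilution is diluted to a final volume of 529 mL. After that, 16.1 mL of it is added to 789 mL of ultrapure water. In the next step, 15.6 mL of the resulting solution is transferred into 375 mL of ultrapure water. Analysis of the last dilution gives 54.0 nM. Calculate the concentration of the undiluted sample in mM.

271 mM

Overall dilution factor = 20.03 × 20 × 10 × 50.01 × 25.04 = 5.02 × 10⁶.
Original = 54.0 nM × 5.02 × 10⁶ = 2.71 × 10⁸ nM = 271 mM.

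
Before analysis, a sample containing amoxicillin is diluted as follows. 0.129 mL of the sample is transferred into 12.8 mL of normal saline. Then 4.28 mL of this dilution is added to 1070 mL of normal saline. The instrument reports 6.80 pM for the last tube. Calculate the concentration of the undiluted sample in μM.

0.171 μM

Overall dilution factor = 100.2 × 251 = 2.52 × 10⁴.
Original = 6.80 pM × 2.52 × 10⁴ = 1.71 × 10⁵ pM = 0.171 μM.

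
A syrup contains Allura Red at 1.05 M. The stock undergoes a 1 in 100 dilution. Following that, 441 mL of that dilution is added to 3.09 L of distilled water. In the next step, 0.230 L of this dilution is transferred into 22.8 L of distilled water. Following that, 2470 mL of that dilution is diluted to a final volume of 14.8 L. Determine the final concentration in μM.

2.19 μM

Overall dilution factor = 100 × 8.007 × 100.1 × 5.992 = 4.80 × 10⁵.
1.05 M / 4.80 × 10⁵ = 2.19 × 10⁻⁶ M = 2.19 μM.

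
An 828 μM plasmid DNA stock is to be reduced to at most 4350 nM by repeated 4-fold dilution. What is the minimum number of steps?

Need 4ⁿ ≥ 190, so n ≥ log(190)/log(4) = 3.79.
Minimum whole steps: n = 4.

4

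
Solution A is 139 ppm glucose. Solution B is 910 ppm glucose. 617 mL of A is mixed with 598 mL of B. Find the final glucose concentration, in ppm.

C_mix = (C_A·V_A + C_B·V_B)/(V_A + V_B) = (139×617 + 910×598) / 1215 = 518 ppm.

518 ppm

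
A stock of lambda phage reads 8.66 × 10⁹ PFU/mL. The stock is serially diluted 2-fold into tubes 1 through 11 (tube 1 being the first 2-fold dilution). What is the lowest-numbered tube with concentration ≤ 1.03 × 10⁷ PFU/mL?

tube 10

Tube n has concentration 8.66 × 10⁹ PFU/mL / 2ⁿ.
Need 2ⁿ ≥ 8.66 × 10⁹ PFU/mL / 1.03 × 10⁷ PFU/mL = 841, so n ≥ 9.72.
First such tube: n = 10.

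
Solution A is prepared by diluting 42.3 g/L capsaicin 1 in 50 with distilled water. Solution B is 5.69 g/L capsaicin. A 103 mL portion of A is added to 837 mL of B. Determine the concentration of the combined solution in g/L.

C_A = 42.3 g/L / 50 = 0.846 g/L.
C_mix = (C_A·V_A + C_B·V_B)/(V_A + V_B) = (0.846×103 + 5.69×837) / 940.0 = 5.16 g/L.

5.16 g/L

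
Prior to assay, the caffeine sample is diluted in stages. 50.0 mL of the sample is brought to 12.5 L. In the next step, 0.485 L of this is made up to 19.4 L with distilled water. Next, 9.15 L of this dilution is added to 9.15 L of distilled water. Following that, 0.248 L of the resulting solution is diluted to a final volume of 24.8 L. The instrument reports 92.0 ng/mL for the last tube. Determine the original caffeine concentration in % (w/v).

Overall dilution factor = 250 × 40 × 2 × 100 = 2.00 × 10⁶.
Original = 92.0 ng/mL × 2.00 × 10⁶ = 1.84 × 10⁸ ng/mL = 18.4 % (w/v).

18.4 % (w/v)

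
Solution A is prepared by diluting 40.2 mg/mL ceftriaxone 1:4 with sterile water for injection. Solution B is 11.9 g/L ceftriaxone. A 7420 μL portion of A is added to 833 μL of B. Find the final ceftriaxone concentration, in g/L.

10.2 g/L

C_A = 40.2 mg/mL / 4 = 10.1 mg/mL.
C_B = 11.9 g/L = 11.9 mg/mL.
C_mix = (C_A·V_A + C_B·V_B)/(V_A + V_B) = (10.1×7420 + 11.9×833) / 8253 = 10.2 mg/mL = 10.2 g/L.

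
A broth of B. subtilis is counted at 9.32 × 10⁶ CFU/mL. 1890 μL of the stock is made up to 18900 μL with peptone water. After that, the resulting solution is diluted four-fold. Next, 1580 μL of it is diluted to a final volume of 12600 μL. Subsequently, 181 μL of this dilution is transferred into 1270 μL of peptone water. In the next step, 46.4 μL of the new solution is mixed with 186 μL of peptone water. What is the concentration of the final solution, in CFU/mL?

728 CFU/mL

Overall dilution factor = 10 × 4 × 7.975 × 8.017 × 5.009 = 1.28 × 10⁴.
9.32 × 10⁶ CFU/mL / 1.28 × 10⁴ = 728 CFU/mL.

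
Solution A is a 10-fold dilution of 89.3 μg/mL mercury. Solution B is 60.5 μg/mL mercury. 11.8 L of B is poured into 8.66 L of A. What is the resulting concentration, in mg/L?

C_A = 89.3 μg/mL / 10 = 8.93 μg/mL.
C_mix = (C_A·V_A + C_B·V_B)/(V_A + V_B) = (8.93×8.66 + 60.5×11.8) / 20.46 = 38.7 μg/mL = 38.7 mg/L.

38.7 mg/L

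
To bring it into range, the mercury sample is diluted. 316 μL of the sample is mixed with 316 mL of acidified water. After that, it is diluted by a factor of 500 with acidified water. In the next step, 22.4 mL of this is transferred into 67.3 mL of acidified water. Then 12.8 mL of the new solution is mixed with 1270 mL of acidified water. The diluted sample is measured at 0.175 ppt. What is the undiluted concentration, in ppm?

Overall dilution factor = 1001 × 500 × 4.004 × 100.2 = 2.01 × 10⁸.
Original = 0.175 ppt × 2.01 × 10⁸ = 3.52 × 10⁷ ppt = 35.2 ppm.

35.2 ppm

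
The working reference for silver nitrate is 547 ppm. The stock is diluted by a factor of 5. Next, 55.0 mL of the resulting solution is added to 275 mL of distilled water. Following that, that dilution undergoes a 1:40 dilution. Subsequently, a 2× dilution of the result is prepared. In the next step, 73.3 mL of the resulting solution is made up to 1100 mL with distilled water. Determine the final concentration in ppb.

15.2 ppb

Overall dilution factor = 5 × 6 × 40 × 2 × 15.01 = 3.60 × 10⁴.
547 ppm / 3.60 × 10⁴ = 0.0152 ppm = 15.2 ppb.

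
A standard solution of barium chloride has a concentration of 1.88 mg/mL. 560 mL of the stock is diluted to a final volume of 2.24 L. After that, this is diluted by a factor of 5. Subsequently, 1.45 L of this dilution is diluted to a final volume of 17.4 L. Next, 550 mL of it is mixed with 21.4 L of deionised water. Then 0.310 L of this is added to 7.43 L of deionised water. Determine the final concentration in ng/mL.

7.86 ng/mL

Overall dilution factor = 4 × 5 × 12 × 39.91 × 24.97 = 2.39 × 10⁵.
1.88 mg/mL / 2.39 × 10⁵ = 7.86 × 10⁻⁶ mg/mL = 7.86 ng/mL.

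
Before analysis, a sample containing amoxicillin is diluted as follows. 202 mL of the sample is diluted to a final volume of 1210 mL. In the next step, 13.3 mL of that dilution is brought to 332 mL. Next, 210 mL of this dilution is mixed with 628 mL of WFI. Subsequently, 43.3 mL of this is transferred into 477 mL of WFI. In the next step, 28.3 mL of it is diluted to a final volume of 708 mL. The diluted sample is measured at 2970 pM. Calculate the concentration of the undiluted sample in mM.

Overall dilution factor = 5.990 × 24.96 × 3.990 × 12.02 × 25.02 = 1.79 × 10⁵.
Original = 2970 pM × 1.79 × 10⁵ = 5.33 × 10⁸ pM = 0.533 mM.

0.533 mM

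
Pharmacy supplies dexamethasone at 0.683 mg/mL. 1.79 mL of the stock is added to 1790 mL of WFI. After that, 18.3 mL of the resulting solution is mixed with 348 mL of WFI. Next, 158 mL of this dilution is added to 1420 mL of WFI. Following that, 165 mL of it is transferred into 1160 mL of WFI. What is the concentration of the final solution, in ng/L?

425 ng/L

Overall dilution factor = 1001 × 20.02 × 9.987 × 8.030 = 1.61 × 10⁶.
0.683 mg/mL / 1.61 × 10⁶ = 4.25 × 10⁻⁷ mg/mL = 425 ng/L.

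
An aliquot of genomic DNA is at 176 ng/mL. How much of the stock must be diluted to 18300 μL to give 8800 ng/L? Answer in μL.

915 μL

8800 ng/L = 8.80 ng/mL.
V₁ = C₂V₂/C₁ = 8.80 × 18300 / 176 = 915 μL.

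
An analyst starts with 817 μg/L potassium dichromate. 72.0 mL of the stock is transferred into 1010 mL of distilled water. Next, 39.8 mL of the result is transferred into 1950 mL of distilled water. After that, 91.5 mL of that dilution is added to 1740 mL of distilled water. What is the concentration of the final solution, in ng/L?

54.3 ng/L

Overall dilution factor = 15.03 × 49.99 × 20.02 = 1.50 × 10⁴.
817 μg/L / 1.50 × 10⁴ = 0.0543 μg/L = 54.3 ng/L.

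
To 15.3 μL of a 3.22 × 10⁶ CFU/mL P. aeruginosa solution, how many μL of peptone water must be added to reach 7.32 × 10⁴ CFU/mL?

658 μL

V₂ = C₁V₁/C₂ = 3.22 × 10⁶ × 15.3 / 7.32 × 10⁴ = 673 μL.
Diluent to add = V₂ − V₁ = 673 − 15.3 = 658 μL.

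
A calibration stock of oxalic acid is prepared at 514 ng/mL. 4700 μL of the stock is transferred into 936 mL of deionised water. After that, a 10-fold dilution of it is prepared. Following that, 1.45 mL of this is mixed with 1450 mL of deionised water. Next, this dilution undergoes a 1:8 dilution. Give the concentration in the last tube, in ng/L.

Overall dilution factor = 200.1 × 10 × 1001 × 8 = 1.60 × 10⁷.
514 ng/mL / 1.60 × 10⁷ = 3.21 × 10⁻⁵ ng/mL = 0.0321 ng/L.

0.0321 ng/L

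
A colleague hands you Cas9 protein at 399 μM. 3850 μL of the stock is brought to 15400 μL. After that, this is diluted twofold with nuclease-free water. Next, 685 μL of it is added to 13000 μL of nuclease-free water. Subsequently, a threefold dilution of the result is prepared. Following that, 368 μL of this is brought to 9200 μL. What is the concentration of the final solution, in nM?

Overall dilution factor = 4 × 2 × 19.98 × 3 × 25 = 1.20 × 10⁴.
399 μM / 1.20 × 10⁴ = 0.0333 μM = 33.3 nM.

33.3 nM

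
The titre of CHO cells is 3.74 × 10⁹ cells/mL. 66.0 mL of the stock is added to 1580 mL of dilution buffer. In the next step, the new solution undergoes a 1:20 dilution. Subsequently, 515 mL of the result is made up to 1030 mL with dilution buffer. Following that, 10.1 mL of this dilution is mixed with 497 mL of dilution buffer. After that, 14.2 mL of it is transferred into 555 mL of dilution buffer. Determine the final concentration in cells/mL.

Overall dilution factor = 24.94 × 20 × 2 × 50.21 × 40.08 = 2.01 × 10⁶.
3.74 × 10⁹ cells/mL / 2.01 × 10⁶ = 1860 cells/mL.

1860 cells/mL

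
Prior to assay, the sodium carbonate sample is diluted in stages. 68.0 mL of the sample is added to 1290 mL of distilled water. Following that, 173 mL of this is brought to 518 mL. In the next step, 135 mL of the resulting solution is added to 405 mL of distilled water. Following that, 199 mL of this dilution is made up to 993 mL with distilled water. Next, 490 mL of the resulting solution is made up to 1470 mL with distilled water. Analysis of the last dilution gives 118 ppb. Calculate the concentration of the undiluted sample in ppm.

423 ppm

Overall dilution factor = 19.97 × 2.994 × 4 × 4.990 × 3 = 3581.
Original = 118 ppb × 3581 = 4.23 × 10⁵ ppb = 423 ppm.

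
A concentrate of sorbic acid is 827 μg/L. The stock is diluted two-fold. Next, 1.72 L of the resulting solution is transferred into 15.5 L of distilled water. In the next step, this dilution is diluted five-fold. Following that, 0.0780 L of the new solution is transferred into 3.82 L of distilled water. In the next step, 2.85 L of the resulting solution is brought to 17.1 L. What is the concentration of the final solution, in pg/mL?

27.5 pg/mL

Overall dilution factor = 2 × 10.01 × 5 × 49.97 × 6 = 3.00 × 10⁴.
827 μg/L / 3.00 × 10⁴ = 0.0275 μg/L = 27.5 pg/mL.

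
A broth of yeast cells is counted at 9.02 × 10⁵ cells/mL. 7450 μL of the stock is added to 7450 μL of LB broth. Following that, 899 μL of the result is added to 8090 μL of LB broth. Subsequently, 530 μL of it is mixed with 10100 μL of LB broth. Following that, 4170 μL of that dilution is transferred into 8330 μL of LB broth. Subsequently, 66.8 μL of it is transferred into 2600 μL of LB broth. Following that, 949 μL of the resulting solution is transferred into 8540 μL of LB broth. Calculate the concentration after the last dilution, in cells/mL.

Overall dilution factor = 2 × 9.999 × 20.06 × 2.998 × 39.92 × 9.999 = 4.80 × 10⁵.
9.02 × 10⁵ cells/mL / 4.80 × 10⁵ = 1.88 cells/mL.

1.88 cells/mL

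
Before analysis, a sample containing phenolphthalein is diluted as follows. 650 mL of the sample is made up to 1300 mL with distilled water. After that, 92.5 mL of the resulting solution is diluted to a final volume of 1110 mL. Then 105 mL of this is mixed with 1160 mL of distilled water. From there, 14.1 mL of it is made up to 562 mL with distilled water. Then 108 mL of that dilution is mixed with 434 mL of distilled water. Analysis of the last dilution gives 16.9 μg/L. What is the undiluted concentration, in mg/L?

Overall dilution factor = 2 × 12 × 12.05 × 39.86 × 5.019 = 5.78 × 10⁴.
Original = 16.9 μg/L × 5.78 × 10⁴ = 9.77 × 10⁵ μg/L = 977 mg/L.

977 mg/L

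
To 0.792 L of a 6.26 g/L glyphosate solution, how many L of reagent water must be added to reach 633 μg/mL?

7.04 L

633 μg/mL = 0.633 g/L.
V₂ = C₁V₁/C₂ = 6.26 × 0.792 / 0.633 = 7.83 L.
Diluent to add = V₂ − V₁ = 7.83 − 0.792 = 7.04 L.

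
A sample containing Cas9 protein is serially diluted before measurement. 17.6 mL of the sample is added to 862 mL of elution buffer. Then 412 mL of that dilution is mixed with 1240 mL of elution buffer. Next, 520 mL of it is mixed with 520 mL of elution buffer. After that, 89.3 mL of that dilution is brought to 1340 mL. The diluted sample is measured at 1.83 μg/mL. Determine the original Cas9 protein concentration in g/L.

11.0 g/L

Overall dilution factor = 49.98 × 4.010 × 2 × 15.01 = 6014.
Original = 1.83 μg/mL × 6014 = 1.10 × 10⁴ μg/mL = 11.0 g/L.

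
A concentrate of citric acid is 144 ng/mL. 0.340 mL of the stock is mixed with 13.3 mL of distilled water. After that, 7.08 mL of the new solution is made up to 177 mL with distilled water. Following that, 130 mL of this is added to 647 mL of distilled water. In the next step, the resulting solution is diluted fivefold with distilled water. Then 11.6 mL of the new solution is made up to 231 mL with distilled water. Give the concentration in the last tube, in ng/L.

0.241 ng/L

Overall dilution factor = 40.12 × 25 × 5.977 × 5 × 19.91 = 5.97 × 10⁵.
144 ng/mL / 5.97 × 10⁵ = 2.41 × 10⁻⁴ ng/mL = 0.241 ng/L.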